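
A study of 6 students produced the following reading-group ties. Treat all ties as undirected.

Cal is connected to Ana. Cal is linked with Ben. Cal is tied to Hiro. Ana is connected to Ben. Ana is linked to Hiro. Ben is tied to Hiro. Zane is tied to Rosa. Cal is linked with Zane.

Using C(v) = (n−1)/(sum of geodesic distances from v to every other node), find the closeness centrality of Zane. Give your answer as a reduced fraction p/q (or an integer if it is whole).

5/8

Distances from Zane: Ana:2, Ben:2, Cal:1, Hiro:2, Rosa:1. Sum = 8.
n = 6, so closeness = 5/8.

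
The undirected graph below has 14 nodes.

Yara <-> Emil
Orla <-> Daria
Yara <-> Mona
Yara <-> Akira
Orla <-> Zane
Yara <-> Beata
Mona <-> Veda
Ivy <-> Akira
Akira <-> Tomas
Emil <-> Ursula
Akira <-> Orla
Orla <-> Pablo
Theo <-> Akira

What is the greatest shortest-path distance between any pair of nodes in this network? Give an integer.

Eccentricity of each node (its greatest distance to any other): Akira:3, Beata:4, Daria:5, Emil:4, Ivy:4, Mona:4, Orla:4, Pablo:5, Theo:4, Tomas:4, Ursula:5, Veda:5, Yara:3, Zane:5.
The maximum eccentricity is 5, realized for instance by the pair Veda–Zane via Veda – Mona – Yara – Akira – Orla – Zane. So the diameter is 5.

5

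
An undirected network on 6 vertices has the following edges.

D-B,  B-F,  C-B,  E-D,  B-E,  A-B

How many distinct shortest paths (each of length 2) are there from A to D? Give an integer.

The shortest distance is 2, and the only length-2 path is A–B–D. So there is exactly 1 shortest path.

1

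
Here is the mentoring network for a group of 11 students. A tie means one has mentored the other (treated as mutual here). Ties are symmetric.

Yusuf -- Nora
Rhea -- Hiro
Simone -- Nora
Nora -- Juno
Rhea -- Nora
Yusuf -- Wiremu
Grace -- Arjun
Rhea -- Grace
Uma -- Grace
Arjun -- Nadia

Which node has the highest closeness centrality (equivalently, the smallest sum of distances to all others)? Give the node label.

Rhea

Farness (sum of distances to all others) for each node — Arjun:29, Grace:22, Hiro:28, Juno:29, Nadia:38, Nora:20, Rhea:19, Simone:29, Uma:31, Wiremu:36, Yusuf:27.
The smallest farness is 19, for Rhea, so Rhea has the highest closeness.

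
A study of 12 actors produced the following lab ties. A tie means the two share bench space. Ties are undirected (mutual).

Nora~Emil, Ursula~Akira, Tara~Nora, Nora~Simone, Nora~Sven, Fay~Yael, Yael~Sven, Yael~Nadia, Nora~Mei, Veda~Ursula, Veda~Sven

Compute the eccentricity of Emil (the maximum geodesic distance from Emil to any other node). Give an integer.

5

Distances from Emil: Akira:5, Fay:4, Mei:2, Nadia:4, Nora:1, Simone:2, Sven:2, Tara:2, Ursula:4, Veda:3, Yael:3.
The largest is 5 (to Akira), so the eccentricity of Emil is 5.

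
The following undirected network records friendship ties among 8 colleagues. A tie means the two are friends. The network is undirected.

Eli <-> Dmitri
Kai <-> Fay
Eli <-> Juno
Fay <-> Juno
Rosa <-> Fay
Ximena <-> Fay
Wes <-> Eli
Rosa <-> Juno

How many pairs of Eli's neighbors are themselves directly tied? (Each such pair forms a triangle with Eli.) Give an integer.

Eli's neighbors are Dmitri, Juno, and Wes, but none of them are tied to each other, so no triangle contains Eli.

0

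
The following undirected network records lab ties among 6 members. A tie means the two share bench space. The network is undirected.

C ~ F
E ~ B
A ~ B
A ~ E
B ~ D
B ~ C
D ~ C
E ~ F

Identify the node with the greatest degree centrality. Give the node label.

Degrees — A:2, B:4, C:3, D:2, E:3, F:2.
The maximum is 4, attained only by B.

B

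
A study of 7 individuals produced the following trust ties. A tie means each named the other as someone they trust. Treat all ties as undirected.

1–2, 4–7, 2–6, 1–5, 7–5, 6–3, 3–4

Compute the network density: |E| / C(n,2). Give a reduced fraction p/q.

There are 7 edges and 7 nodes, so the maximum possible is C(7,2) = 21.
Density = 7/21 = 1/3.

1/3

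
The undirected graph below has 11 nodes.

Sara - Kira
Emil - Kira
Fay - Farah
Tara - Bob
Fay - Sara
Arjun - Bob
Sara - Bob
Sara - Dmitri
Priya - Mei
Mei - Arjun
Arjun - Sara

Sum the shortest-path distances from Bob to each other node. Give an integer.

Distances from Bob: Arjun:1, Dmitri:2, Emil:3, Farah:3, Fay:2, Kira:2, Mei:2, Priya:3, Sara:1, Tara:1.
Sum = 1 + 2 + 3 + 3 + 2 + 2 + 2 + 3 + 1 + 1 = 20.

20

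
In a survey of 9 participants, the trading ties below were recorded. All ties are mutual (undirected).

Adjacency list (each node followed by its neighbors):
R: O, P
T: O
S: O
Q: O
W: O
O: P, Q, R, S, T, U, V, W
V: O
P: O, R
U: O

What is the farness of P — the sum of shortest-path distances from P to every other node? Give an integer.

14

Distances from P: O:1, Q:2, R:1, S:2, T:2, U:2, V:2, W:2.
Sum = 1 + 2 + 1 + 2 + 2 + 2 + 2 + 2 = 14.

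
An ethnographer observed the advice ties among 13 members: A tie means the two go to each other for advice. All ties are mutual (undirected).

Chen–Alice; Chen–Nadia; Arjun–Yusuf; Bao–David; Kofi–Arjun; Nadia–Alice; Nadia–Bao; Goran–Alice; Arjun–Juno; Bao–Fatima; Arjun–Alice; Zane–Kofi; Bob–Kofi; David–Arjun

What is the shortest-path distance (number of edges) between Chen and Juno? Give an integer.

One shortest route is Chen – Alice – Arjun – Juno, which uses 3 edges, and at distance 2 from Chen we only reach {Arjun, Bao, Goran}, which does not include Juno. So d(Chen,Juno) = 3.

3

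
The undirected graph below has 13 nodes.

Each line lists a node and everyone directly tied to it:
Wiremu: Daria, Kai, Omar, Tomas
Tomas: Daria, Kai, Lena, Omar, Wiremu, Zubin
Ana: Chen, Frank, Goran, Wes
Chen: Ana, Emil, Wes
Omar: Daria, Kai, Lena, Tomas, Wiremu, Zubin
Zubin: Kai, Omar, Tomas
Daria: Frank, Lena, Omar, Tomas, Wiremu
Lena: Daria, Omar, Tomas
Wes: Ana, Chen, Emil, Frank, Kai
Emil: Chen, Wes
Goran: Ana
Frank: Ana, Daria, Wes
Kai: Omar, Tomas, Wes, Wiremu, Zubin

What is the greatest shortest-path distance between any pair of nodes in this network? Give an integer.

4

Eccentricity of each node (its greatest distance to any other): Ana:3, Chen:4, Daria:3, Emil:4, Frank:3, Goran:4, Kai:3, Lena:4, Omar:4, Tomas:4, Wes:3, Wiremu:4, Zubin:4.
The maximum eccentricity is 4, realized for instance by the pair Tomas–Goran via Tomas – Kai – Wes – Ana – Goran. So the diameter is 4.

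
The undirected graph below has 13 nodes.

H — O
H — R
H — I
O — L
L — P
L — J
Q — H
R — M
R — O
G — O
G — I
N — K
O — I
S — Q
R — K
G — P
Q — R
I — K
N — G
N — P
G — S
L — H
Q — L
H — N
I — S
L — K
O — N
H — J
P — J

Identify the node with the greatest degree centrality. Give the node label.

Degrees — G:5, H:7, I:5, J:3, K:4, L:6, M:1, N:5, O:6, P:4, Q:4, R:5, S:3.
The maximum is 7, attained only by H.

H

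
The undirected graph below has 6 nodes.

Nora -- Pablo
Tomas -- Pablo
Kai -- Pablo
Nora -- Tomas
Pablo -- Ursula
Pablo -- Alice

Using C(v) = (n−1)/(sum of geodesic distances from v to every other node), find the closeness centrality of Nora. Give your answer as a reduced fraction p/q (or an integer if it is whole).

Distances from Nora: Alice:2, Kai:2, Pablo:1, Tomas:1, Ursula:2. Sum = 8.
n = 6, so closeness = 5/8.

5/8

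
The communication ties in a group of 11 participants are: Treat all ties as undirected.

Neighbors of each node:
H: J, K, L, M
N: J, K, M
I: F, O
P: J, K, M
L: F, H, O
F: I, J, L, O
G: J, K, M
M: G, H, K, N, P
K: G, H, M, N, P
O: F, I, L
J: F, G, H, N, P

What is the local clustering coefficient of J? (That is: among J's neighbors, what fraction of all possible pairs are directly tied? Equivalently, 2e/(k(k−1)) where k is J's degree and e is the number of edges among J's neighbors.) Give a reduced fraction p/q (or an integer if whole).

J's neighbors: F, G, H, N, and P (k = 5).
Possible neighbor pairs: C(5,2) = 10. Edges among them: none → e = 0.
Clustering(J) = 0/10 = 0.

0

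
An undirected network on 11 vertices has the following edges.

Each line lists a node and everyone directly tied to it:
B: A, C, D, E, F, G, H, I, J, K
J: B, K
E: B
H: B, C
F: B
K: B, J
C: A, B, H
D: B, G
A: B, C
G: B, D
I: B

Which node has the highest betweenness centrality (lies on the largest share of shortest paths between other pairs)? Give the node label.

B

Unnormalized betweenness of each node: A:0, B:81/2, C:1/2, D:0, E:0, F:0, G:0, H:0, I:0, J:0, K:0.
B has the largest value, 81/2, making it the main broker — the node through which the most shortest paths run.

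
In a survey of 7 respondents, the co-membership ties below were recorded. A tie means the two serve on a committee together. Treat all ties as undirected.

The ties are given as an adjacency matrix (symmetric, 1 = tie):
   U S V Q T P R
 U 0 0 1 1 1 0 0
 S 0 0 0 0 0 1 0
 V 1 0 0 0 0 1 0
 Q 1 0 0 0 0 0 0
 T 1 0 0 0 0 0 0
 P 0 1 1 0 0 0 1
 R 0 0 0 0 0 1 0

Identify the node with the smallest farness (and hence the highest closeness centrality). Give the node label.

V

Farness (sum of distances to all others) for each node — P:11, Q:16, R:16, S:16, T:16, U:11, V:10.
The smallest farness is 10, for V, so V has the highest closeness.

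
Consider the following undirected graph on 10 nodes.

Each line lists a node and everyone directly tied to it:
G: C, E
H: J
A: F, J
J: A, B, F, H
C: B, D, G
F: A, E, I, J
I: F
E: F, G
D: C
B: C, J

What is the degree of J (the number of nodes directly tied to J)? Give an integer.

J is directly tied to A, B, F, and H. That is 4 neighbors, so the degree of J is 4.

4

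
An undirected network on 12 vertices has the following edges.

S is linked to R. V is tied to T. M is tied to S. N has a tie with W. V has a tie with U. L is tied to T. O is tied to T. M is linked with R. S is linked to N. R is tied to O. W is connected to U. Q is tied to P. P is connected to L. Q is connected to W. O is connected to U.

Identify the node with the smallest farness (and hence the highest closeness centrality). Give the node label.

O

Farness (sum of distances to all others) for each node — L:29, M:32, N:27, O:22, P:31, Q:28, R:26, S:28, T:25, U:23, V:28, W:23.
The smallest farness is 22, for O, so O has the highest closeness.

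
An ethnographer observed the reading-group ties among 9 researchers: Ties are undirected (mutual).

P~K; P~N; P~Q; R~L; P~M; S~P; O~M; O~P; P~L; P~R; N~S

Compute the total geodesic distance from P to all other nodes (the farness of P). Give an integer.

8

Distances from P: K:1, L:1, M:1, N:1, O:1, Q:1, R:1, S:1.
Sum = 1 + 1 + 1 + 1 + 1 + 1 + 1 + 1 = 8.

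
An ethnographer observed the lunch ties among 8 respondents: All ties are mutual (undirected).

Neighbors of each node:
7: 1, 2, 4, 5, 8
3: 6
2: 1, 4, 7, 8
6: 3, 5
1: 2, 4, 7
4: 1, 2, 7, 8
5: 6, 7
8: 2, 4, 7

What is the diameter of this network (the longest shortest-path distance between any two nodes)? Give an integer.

4

Eccentricity of each node (its greatest distance to any other): 1:4, 2:4, 3:4, 4:4, 5:2, 6:3, 7:3, 8:4.
The maximum eccentricity is 4, realized for instance by the pair 1–3 via 1 – 7 – 5 – 6 – 3. So the diameter is 4.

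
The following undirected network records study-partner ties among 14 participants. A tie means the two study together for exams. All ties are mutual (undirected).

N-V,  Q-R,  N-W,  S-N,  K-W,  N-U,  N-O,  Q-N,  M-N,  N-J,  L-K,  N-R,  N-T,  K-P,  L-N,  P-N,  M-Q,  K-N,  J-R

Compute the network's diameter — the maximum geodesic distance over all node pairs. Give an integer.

Eccentricity of each node (its greatest distance to any other): J:2, K:2, L:2, M:2, N:1, O:2, P:2, Q:2, R:2, S:2, T:2, U:2, V:2, W:2.
The maximum eccentricity is 2, realized for instance by the pair W–T via W – N – T. So the diameter is 2.

2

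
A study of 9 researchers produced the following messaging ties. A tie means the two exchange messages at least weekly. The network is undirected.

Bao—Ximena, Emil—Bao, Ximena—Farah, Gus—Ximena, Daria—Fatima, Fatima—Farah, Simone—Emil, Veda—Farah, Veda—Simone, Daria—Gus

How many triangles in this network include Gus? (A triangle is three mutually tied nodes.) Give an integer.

Gus's neighbors are Daria and Ximena, but none of them are tied to each other, so no triangle contains Gus.

0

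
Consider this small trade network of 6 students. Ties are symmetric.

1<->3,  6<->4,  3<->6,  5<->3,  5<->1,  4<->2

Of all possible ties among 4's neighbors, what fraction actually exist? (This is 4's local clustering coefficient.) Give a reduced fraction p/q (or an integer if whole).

4's neighbors: 2 and 6 (k = 2).
Possible neighbor pairs: C(2,2) = 1. Edges among them: none → e = 0.
Clustering(4) = 0/1.

0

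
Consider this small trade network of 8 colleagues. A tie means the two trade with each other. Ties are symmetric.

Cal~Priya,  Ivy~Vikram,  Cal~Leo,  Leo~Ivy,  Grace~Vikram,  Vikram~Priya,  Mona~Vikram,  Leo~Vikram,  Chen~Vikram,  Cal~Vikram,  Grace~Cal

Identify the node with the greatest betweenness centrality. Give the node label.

Vikram

Unnormalized betweenness of each node: Cal:3/2, Chen:0, Grace:0, Ivy:0, Leo:1/2, Mona:0, Priya:0, Vikram:15.
Vikram has the largest value, 15, making it the main broker — the node through which the most shortest paths run.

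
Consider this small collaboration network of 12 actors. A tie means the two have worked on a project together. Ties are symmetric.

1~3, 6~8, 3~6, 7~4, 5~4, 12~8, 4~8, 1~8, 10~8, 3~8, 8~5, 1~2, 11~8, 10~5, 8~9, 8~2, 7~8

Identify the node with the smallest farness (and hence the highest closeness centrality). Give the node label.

Farness (sum of distances to all others) for each node — 1:19, 2:20, 3:19, 4:19, 5:19, 6:20, 7:20, 8:11, 9:21, 10:20, 11:21, 12:21.
The smallest farness is 11, for 8, so 8 has the highest closeness.

8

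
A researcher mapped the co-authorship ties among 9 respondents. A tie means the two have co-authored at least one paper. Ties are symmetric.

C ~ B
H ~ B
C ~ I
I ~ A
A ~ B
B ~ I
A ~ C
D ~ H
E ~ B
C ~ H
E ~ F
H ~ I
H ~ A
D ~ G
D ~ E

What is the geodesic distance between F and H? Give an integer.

3

One shortest route is F – E – D – H, which uses 3 edges, and at distance 2 from F we only reach {B, D}, which does not include H. So d(F,H) = 3.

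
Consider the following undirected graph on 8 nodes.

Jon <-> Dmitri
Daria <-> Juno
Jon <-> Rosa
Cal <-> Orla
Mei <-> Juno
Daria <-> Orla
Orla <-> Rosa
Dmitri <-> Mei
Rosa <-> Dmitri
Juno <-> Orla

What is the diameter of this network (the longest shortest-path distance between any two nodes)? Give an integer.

3

Eccentricity of each node (its greatest distance to any other): Cal:3, Daria:3, Dmitri:3, Jon:3, Juno:3, Mei:3, Orla:2, Rosa:2.
The maximum eccentricity is 3, realized for instance by the pair Daria–Jon via Daria – Orla – Rosa – Jon. So the diameter is 3.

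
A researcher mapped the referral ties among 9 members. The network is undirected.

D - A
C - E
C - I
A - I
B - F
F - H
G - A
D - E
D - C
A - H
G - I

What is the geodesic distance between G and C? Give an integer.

2

One shortest route is G – I – C, which uses 2 edges, and G and C are not directly tied, so nothing shorter exists. So d(G,C) = 2.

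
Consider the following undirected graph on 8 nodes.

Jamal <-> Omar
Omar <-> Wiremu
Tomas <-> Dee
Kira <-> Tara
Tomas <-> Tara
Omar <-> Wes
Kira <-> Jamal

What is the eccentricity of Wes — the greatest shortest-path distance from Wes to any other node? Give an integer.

Distances from Wes: Dee:6, Jamal:2, Kira:3, Omar:1, Tara:4, Tomas:5, Wiremu:2.
The largest is 6 (to Dee), so the eccentricity of Wes is 6.

6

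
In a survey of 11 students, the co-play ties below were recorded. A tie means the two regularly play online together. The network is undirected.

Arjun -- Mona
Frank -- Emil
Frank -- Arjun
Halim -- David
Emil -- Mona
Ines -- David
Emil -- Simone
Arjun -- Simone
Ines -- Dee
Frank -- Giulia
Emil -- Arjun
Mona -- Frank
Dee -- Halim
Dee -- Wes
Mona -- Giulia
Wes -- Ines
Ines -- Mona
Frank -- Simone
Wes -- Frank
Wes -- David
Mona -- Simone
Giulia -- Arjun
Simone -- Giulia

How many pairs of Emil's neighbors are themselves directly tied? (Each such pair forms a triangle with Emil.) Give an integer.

Emil's neighbors: Arjun, Frank, Mona, and Simone.
Neighbor pairs that are themselves tied: Emil–Arjun–Frank; Emil–Arjun–Mona; Emil–Arjun–Simone; Emil–Frank–Mona; Emil–Frank–Simone; Emil–Mona–Simone. Each forms one triangle with Emil, for 6 in total.

6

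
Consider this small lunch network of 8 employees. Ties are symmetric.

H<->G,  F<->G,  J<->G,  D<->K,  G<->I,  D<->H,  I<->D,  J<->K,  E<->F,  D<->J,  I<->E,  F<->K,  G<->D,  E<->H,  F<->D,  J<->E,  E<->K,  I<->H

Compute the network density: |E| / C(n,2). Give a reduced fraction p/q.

There are 18 edges and 8 nodes, so the maximum possible is C(8,2) = 28.
Density = 18/28 = 9/14.

9/14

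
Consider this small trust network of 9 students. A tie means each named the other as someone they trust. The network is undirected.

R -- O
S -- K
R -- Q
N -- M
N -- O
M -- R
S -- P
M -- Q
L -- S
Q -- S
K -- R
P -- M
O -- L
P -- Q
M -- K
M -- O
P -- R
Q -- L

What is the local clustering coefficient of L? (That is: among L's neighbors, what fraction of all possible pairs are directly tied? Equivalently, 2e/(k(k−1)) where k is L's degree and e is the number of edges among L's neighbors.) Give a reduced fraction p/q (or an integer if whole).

L's neighbors: O, Q, and S (k = 3).
Possible neighbor pairs: C(3,2) = 3. Edges among them: Q–S → e = 1.
Clustering(L) = 1/3.

1/3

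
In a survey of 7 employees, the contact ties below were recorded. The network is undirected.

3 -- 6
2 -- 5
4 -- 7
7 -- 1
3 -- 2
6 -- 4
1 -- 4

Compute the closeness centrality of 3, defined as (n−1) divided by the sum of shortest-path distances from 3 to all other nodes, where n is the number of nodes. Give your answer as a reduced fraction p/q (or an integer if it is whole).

Distances from 3: 1:3, 2:1, 4:2, 5:2, 6:1, 7:3. Sum = 12.
n = 7, so closeness = 6/12 = 1/2.

1/2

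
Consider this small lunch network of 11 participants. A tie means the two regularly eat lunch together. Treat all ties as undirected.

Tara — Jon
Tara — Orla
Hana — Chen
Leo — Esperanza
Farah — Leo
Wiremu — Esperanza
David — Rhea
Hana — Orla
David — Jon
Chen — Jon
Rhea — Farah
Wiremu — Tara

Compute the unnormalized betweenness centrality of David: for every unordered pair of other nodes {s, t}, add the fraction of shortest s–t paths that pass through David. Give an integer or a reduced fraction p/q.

21/2

Pairs whose geodesics pass through David — Wiremu–Rhea: 1/2; Leo–Jon: 1/2; Leo–Chen: 1/2; Farah–Jon: 1; Farah–Chen: 1; Farah–Hana: 1; Farah–Orla: 1/2; Farah–Tara: 1/2; Rhea–Jon: 1; Rhea–Chen: 1; Rhea–Hana: 1; Rhea–Orla: 1; Rhea–Tara: 1.
All other pairs contribute 0.
Summing the contributions gives betweenness(David) = 21/2.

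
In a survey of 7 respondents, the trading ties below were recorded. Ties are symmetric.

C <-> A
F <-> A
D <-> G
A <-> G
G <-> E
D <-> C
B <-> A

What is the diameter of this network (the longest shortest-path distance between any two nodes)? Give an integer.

Eccentricity of each node (its greatest distance to any other): A:2, B:3, C:3, D:3, E:3, F:3, G:2.
The maximum eccentricity is 3, realized for instance by the pair E–F via E – G – A – F. So the diameter is 3.

3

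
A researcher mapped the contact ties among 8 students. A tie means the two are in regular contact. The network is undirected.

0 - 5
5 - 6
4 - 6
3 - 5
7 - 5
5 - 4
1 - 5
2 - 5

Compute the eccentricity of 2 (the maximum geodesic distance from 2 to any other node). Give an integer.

Distances from 2: 0:2, 1:2, 3:2, 4:2, 5:1, 6:2, 7:2.
The largest is 2 (to 1, 4, 0, 6, 7, and 3), so the eccentricity of 2 is 2.

2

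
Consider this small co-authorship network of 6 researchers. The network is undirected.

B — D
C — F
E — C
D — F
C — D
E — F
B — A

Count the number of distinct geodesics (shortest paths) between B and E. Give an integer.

The shortest distance is 3. The length-3 paths are: B–D–C–E; B–D–F–E.
That gives 2 distinct shortest paths.

2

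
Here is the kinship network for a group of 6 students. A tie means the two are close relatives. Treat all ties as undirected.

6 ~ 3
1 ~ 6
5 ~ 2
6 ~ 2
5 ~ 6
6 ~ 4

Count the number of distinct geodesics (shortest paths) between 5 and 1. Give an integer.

1

The shortest distance is 2, and the only length-2 path is 5–6–1. So there is exactly 1 shortest path.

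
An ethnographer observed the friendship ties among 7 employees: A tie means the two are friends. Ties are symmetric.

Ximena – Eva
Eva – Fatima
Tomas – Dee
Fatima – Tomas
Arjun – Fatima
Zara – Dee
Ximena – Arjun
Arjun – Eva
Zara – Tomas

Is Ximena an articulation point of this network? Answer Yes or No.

Even without Ximena, every remaining node can still reach every other (the residual graph is connected), so Ximena is not a cut vertex.

No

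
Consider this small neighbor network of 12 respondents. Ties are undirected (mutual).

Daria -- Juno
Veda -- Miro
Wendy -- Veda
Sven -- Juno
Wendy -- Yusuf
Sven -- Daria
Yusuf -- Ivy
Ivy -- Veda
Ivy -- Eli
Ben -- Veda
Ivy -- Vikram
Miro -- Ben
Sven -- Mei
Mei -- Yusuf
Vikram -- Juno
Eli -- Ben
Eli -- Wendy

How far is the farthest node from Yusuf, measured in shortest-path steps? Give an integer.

Distances from Yusuf: Ben:3, Daria:3, Eli:2, Ivy:1, Juno:3, Mei:1, Miro:3, Sven:2, Veda:2, Vikram:2, Wendy:1.
The largest is 3 (to Ben, Juno, Miro, and Daria), so the eccentricity of Yusuf is 3.

3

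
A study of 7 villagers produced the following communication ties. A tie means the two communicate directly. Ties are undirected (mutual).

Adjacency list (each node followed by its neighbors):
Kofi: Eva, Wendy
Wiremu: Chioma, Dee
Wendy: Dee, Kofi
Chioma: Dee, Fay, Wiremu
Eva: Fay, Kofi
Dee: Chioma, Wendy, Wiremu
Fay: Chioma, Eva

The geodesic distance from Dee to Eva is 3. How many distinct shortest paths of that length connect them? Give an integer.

The shortest distance is 3. The length-3 paths are: Dee–Chioma–Fay–Eva; Dee–Wendy–Kofi–Eva.
That gives 2 distinct shortest paths.

2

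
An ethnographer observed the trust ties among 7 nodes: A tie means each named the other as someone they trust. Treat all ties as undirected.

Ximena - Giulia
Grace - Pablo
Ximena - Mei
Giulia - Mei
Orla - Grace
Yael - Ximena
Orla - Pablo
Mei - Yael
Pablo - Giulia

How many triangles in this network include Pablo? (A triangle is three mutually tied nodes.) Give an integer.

Pablo's neighbors: Giulia, Grace, and Orla.
Neighbor pairs that are themselves tied: Pablo–Grace–Orla. Each forms one triangle with Pablo, for 1 in total.

1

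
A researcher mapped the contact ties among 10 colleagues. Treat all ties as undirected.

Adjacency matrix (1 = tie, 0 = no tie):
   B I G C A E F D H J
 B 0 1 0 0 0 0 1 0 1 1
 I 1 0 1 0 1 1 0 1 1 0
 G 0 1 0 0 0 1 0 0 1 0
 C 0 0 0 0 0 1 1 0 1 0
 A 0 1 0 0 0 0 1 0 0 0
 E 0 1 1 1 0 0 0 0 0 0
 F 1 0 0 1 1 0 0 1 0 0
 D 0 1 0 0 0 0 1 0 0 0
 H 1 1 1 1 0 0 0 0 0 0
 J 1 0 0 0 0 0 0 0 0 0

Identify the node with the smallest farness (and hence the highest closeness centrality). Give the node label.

Farness (sum of distances to all others) for each node — A:17, B:14, C:16, D:17, E:16, F:15, G:17, H:14, I:12, J:22.
The smallest farness is 12, for I, so I has the highest closeness.

I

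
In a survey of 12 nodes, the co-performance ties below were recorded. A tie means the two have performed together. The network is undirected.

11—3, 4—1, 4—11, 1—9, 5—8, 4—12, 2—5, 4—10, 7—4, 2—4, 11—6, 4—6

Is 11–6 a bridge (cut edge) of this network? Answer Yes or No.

Even without that edge, 11 still reaches 6 via 11 – 4 – 6, so the network stays connected. Not a bridge.

No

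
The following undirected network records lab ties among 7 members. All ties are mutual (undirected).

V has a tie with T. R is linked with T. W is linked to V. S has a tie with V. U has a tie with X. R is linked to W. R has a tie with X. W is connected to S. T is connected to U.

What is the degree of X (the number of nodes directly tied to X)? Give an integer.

2

X is directly tied to R and U. That is 2 neighbors, so the degree of X is 2.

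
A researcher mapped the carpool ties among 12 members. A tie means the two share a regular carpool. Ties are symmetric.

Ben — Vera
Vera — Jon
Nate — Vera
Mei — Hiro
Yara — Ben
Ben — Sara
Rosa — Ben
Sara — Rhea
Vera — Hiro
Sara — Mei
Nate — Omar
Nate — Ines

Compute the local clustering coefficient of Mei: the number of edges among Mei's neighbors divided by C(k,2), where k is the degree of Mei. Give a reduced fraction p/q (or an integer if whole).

0

Mei's neighbors: Hiro and Sara (k = 2).
Possible neighbor pairs: C(2,2) = 1. Edges among them: none → e = 0.
Clustering(Mei) = 0/1.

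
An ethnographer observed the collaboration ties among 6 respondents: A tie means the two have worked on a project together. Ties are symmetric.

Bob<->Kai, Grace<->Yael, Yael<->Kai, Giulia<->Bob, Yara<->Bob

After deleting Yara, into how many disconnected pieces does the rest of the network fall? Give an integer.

Yara's neighbors (Bob) remain reachable from one another through other ties, so the rest of the network stays in one piece.

1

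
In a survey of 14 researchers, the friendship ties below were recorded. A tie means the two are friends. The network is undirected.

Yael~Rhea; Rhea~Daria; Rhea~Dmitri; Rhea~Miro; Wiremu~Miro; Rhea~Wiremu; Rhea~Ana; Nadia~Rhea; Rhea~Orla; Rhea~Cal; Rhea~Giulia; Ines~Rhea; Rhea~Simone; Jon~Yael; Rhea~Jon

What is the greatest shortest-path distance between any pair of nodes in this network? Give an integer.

Eccentricity of each node (its greatest distance to any other): Ana:2, Cal:2, Daria:2, Dmitri:2, Giulia:2, Ines:2, Jon:2, Miro:2, Nadia:2, Orla:2, Rhea:1, Simone:2, Wiremu:2, Yael:2.
The maximum eccentricity is 2, realized for instance by the pair Orla–Cal via Orla – Rhea – Cal. So the diameter is 2.

2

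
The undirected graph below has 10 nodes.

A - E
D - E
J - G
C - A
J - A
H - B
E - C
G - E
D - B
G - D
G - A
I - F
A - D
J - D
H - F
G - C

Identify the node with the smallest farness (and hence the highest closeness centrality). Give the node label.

Farness (sum of distances to all others) for each node — A:19, B:18, C:25, D:16, E:20, F:28, G:19, H:22, I:36, J:21.
The smallest farness is 16, for D, so D has the highest closeness.

D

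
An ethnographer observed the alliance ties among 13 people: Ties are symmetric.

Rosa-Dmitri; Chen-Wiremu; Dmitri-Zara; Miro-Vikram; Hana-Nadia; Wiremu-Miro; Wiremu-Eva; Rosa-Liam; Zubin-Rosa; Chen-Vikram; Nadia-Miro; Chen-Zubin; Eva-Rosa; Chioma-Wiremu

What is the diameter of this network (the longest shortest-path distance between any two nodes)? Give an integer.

7

Eccentricity of each node (its greatest distance to any other): Chen:4, Chioma:5, Dmitri:6, Eva:4, Hana:7, Liam:6, Miro:5, Nadia:6, Rosa:5, Vikram:5, Wiremu:4, Zara:7, Zubin:5.
The maximum eccentricity is 7, realized for instance by the pair Hana–Zara via Hana – Nadia – Miro – Wiremu – Eva – Rosa – Dmitri – Zara. So the diameter is 7.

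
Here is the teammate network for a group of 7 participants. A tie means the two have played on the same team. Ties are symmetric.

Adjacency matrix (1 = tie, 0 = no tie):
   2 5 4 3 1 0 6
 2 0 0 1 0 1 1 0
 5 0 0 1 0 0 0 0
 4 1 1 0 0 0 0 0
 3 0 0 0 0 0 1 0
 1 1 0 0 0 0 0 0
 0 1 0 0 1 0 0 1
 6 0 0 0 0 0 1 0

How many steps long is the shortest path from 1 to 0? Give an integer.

2

One shortest route is 1 – 2 – 0, which uses 2 edges, and 1 and 0 are not directly tied, so nothing shorter exists. So d(1,0) = 2.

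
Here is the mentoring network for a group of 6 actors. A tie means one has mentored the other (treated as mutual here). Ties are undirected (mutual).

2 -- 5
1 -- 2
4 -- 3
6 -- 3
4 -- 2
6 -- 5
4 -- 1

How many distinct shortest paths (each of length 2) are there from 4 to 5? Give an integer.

The shortest distance is 2, and the only length-2 path is 4–2–5. So there is exactly 1 shortest path.

1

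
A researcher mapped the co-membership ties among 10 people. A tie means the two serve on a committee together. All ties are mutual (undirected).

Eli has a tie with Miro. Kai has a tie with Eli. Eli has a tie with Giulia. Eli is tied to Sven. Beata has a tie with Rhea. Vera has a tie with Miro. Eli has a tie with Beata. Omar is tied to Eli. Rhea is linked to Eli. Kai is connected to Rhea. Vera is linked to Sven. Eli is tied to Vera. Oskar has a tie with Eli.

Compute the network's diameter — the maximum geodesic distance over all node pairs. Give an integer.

Eccentricity of each node (its greatest distance to any other): Beata:2, Eli:1, Giulia:2, Kai:2, Miro:2, Omar:2, Oskar:2, Rhea:2, Sven:2, Vera:2.
The maximum eccentricity is 2, realized for instance by the pair Miro–Rhea via Miro – Eli – Rhea. So the diameter is 2.

2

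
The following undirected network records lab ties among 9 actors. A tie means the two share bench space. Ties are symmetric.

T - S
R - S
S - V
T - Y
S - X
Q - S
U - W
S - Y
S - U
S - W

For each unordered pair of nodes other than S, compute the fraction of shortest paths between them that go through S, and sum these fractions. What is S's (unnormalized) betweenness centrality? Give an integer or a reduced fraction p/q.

Pairs whose geodesics pass through S — X–V: 1; X–Q: 1; X–R: 1; X–Y: 1; X–U: 1; X–T: 1; X–W: 1; V–Q: 1; V–R: 1; V–Y: 1; V–U: 1; V–T: 1; V–W: 1; Q–R: 1 … (+12 more pairs).
All other pairs contribute 0.
Summing the contributions gives betweenness(S) = 26.

26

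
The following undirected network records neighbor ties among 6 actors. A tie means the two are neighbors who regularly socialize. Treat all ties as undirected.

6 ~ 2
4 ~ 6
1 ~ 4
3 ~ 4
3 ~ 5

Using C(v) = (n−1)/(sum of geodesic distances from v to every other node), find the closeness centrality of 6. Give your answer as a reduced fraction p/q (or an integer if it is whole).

5/9

Distances from 6: 1:2, 2:1, 3:2, 4:1, 5:3. Sum = 9.
n = 6, so closeness = 5/9.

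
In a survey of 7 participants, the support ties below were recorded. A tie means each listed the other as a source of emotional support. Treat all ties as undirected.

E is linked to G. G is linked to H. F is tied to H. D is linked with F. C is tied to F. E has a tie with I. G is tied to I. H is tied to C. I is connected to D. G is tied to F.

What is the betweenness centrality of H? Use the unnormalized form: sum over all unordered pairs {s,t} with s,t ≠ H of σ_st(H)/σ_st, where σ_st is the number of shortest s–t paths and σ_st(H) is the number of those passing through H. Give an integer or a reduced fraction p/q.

Pairs whose geodesics pass through H — E–C: 1/2; G–C: 1/2; C–I: 1/3.
All other pairs contribute 0.
Summing the contributions gives betweenness(H) = 4/3.

4/3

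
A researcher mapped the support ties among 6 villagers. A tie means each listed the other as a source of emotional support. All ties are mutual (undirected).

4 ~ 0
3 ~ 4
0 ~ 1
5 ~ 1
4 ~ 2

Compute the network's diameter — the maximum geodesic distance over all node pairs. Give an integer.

4

Eccentricity of each node (its greatest distance to any other): 0:2, 1:3, 2:4, 3:4, 4:3, 5:4.
The maximum eccentricity is 4, realized for instance by the pair 2–5 via 2 – 4 – 0 – 1 – 5. So the diameter is 4.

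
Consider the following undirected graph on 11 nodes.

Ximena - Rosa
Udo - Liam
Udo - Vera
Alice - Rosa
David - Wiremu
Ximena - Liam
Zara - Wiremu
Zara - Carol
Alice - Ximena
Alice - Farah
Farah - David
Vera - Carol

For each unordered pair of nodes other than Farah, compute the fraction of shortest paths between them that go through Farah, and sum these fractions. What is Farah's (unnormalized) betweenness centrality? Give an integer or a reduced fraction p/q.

Pairs whose geodesics pass through Farah — Zara–Ximena: 1/2; Zara–Rosa: 1; Zara–Alice: 1; Carol–Alice: 1/2; Udo–David: 1/2; Liam–David: 1; Liam–Wiremu: 1/2; Ximena–David: 1; Ximena–Wiremu: 1; Rosa–David: 1; Rosa–Wiremu: 1; Alice–David: 1; Alice–Wiremu: 1.
All other pairs contribute 0.
Summing the contributions gives betweenness(Farah) = 11.

11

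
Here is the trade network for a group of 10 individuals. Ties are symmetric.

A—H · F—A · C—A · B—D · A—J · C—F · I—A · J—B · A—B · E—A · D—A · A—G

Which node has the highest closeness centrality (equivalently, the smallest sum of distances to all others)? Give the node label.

Farness (sum of distances to all others) for each node — A:9, B:15, C:16, D:16, E:17, F:16, G:17, H:17, I:17, J:16.
The smallest farness is 9, for A, so A has the highest closeness.

A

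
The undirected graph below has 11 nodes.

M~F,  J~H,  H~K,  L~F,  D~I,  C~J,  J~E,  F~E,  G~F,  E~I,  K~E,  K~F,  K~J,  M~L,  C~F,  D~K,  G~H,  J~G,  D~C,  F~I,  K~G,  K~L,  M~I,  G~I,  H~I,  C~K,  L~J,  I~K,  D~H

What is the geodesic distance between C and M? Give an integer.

One shortest route is C – F – M, which uses 2 edges, and C and M are not directly tied, so nothing shorter exists. So d(C,M) = 2.

2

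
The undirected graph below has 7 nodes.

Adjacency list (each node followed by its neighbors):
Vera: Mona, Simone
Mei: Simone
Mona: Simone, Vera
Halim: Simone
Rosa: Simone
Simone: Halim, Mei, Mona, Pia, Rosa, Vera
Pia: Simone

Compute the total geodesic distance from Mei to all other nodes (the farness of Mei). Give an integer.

11

Distances from Mei: Halim:2, Mona:2, Pia:2, Rosa:2, Simone:1, Vera:2.
Sum = 2 + 2 + 2 + 2 + 1 + 2 = 11.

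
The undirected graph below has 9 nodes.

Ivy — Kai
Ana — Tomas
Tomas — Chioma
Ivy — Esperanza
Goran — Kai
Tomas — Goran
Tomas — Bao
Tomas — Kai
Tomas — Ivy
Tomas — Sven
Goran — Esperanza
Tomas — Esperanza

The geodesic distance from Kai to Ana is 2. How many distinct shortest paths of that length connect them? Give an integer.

1

The shortest distance is 2, and the only length-2 path is Kai–Tomas–Ana. So there is exactly 1 shortest path.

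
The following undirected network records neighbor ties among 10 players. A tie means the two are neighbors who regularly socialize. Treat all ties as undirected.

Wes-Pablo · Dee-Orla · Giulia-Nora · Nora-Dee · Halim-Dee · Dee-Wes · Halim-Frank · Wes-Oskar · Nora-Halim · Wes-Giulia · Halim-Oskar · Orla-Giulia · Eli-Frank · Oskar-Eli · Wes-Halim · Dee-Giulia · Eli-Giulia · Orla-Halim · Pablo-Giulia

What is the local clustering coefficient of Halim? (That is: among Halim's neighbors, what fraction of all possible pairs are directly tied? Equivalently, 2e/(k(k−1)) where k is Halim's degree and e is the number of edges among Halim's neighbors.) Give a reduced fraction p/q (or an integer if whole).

Halim's neighbors: Dee, Frank, Nora, Orla, Oskar, and Wes (k = 6).
Possible neighbor pairs: C(6,2) = 15. Edges among them: Dee–Nora, Dee–Orla, Dee–Wes, Oskar–Wes → e = 4.
Clustering(Halim) = 4/15.

4/15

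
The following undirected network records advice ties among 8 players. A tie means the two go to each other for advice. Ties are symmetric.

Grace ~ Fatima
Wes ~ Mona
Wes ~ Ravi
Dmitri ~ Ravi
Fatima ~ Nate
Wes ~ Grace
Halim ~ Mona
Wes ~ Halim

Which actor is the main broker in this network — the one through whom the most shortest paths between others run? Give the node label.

Unnormalized betweenness of each node: Dmitri:0, Fatima:6, Grace:10, Halim:0, Mona:0, Nate:0, Ravi:6, Wes:16.
Wes has the largest value, 16, making it the main broker — the node through which the most shortest paths run.

Wes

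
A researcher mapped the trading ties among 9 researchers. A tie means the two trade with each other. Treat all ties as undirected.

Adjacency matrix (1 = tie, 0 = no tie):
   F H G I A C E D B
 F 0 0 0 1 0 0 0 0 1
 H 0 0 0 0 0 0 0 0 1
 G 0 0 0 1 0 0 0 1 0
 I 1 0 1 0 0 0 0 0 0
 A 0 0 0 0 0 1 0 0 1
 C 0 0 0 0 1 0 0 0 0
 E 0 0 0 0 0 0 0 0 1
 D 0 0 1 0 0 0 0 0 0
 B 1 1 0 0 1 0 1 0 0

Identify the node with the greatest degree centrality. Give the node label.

Degrees — A:2, B:4, C:1, D:1, E:1, F:2, G:2, H:1, I:2.
The maximum is 4, attained only by B.

B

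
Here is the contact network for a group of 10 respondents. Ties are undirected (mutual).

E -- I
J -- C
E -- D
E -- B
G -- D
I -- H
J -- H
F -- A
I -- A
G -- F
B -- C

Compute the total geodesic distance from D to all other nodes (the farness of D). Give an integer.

21

Distances from D: A:3, B:2, C:3, E:1, F:2, G:1, H:3, I:2, J:4.
Sum = 3 + 2 + 3 + 1 + 2 + 1 + 3 + 2 + 4 = 21.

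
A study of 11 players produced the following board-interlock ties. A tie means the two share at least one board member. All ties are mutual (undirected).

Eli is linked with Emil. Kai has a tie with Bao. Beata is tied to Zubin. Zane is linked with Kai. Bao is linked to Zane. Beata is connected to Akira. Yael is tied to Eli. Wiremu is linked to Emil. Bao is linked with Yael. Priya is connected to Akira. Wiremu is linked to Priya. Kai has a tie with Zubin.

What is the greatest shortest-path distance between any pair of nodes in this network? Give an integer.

Eccentricity of each node (its greatest distance to any other): Akira:5, Bao:5, Beata:5, Eli:5, Emil:5, Kai:5, Priya:5, Wiremu:5, Yael:5, Zane:5, Zubin:5.
The maximum eccentricity is 5, realized for instance by the pair Yael–Akira via Yael – Bao – Kai – Zubin – Beata – Akira. So the diameter is 5.

5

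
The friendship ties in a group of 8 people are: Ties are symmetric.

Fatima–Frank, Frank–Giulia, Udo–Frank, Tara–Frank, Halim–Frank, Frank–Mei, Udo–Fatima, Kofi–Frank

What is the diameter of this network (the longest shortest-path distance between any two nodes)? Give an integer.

2

Eccentricity of each node (its greatest distance to any other): Fatima:2, Frank:1, Giulia:2, Halim:2, Kofi:2, Mei:2, Tara:2, Udo:2.
The maximum eccentricity is 2, realized for instance by the pair Fatima–Mei via Fatima – Frank – Mei. So the diameter is 2.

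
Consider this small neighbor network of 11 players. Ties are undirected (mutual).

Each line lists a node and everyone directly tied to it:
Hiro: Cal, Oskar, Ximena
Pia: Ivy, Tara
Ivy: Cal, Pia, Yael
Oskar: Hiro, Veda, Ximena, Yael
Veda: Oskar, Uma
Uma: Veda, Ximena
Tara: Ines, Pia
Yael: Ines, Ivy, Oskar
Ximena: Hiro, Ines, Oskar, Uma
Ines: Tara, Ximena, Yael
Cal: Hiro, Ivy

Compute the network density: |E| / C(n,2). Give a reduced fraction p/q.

There are 15 edges and 11 nodes, so the maximum possible is C(11,2) = 55.
Density = 15/55 = 3/11.

3/11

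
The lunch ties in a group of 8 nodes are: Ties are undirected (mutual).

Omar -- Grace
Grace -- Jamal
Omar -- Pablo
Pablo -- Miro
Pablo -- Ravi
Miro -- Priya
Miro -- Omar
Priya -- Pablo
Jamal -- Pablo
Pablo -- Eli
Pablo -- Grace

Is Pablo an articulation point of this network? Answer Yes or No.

Yes

Removing Pablo leaves {Eli} with no path to {Grace, Jamal, Miro, Omar, and Priya}, so the network splits into 3 components. Pablo is a cut vertex.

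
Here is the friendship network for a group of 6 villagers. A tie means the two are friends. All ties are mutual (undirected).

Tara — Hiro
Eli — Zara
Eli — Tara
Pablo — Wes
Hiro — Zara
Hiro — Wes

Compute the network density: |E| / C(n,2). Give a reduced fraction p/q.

There are 6 edges and 6 nodes, so the maximum possible is C(6,2) = 15.
Density = 6/15 = 2/5.

2/5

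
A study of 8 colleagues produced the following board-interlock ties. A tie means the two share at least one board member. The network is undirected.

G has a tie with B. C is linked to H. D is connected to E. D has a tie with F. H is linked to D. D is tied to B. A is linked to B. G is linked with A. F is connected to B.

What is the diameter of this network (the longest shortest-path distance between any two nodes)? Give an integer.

Eccentricity of each node (its greatest distance to any other): A:4, B:3, C:4, D:2, E:3, F:3, G:4, H:3.
The maximum eccentricity is 4, realized for instance by the pair G–C via G – B – D – H – C. So the diameter is 4.

4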